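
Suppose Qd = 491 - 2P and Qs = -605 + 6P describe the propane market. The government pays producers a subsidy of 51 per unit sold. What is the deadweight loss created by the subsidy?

Pre-subsidy: 491 - 2P = -605 + 6P gives P* = 137, Q* = 217.
With the subsidy, sellers receive Ps = Pb + 51 for each unit, where Pb is the price buyers pay.
Supply in terms of Pb becomes Qs = -605 + 6(Pb + 51) = -299 + 6Pb. Setting this equal to demand: 491 - 2Pb = -299 + 6Pb, so Pb = 98.75.
Sellers receive Ps = 98.75 + 51 = 149.75; Q' = 491 − 2·98.75 = 293.5.
The subsidy expands output by 293.5 − 217 = 76.5 past the efficient level; on those units the gap between marginal cost and willingness to pay runs from 0 up to 51.
DWL = ½ × 51 × 76.5 = 1950.75.

Deadweight loss = 1950.75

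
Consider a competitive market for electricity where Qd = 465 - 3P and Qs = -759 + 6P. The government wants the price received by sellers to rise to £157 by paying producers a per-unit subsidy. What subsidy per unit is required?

Required subsidy s = £63 per unit

At a seller price of 157, quantity supplied is -759 + 6·157 = 183.
Buyers absorb 183 only when they pay Pb with 465 − 3·Pb = 183, i.e. Pb = 94.
s = Ps − Pb = 157 − 94 = 63.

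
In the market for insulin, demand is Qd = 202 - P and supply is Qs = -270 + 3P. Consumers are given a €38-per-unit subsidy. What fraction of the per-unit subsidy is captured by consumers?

Pre-subsidy: 202 - P = -270 + 3P gives P* = 118, Q* = 84.
With the rebate, buyers effectively pay Pb = Ps − 38, where Ps is the price sellers receive.
Demand in terms of Ps becomes Qd = 202 − 1(Ps − 38) = 240 - Ps. Setting this equal to supply: 240 - Ps = -270 + 3Ps, so Ps = 127.5.
Buyers pay Pb = 127.5 − 38 = 89.5; Q' = -270 + 3·127.5 = 112.5.
Buyers' price falls by P* − Pb = 118 − 89.5 = 28.5; sellers' price rises by Ps − P* = 127.5 − 118 = 9.5.
So consumers capture 28.5/38 = 0.75 of each unit of subsidy.

Consumer share = 0.75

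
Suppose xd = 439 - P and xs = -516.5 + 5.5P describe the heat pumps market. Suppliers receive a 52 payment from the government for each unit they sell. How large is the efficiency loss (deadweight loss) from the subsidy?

Deadweight loss = 1144

Pre-subsidy: 439 - P = -516.5 + 5.5P gives P* = 147, x* = 292.
With the subsidy, sellers receive Ps = Pb + 52 for each unit, where Pb is the price buyers pay.
Supply in terms of Pb becomes xs = -516.5 + 5.5(Pb + 52) = -230.5 + 5.5Pb. Setting this equal to demand: 439 - Pb = -230.5 + 5.5Pb, so Pb = 103.
Sellers receive Ps = 103 + 52 = 155; x' = 439 − 1·103 = 336.
The subsidy expands output by 336 − 292 = 44 past the efficient level; on those units the gap between marginal cost and willingness to pay runs from 0 up to 52.
DWL = ½ × 52 × 44 = 1144.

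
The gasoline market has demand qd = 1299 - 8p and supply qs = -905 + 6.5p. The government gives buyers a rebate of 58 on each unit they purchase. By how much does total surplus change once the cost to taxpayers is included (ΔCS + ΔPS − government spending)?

Pre-subsidy: 1299 - 8p = -905 + 6.5p gives p* = 152, q* = 83.
With the rebate, buyers effectively pay pb = ps − 58, where ps is the price sellers receive.
Demand in terms of ps becomes qd = 1299 − 8(ps − 58) = 1763 - 8ps. Setting this equal to supply: 1763 - 8ps = -905 + 6.5ps, so ps = 184.
Buyers pay pb = 184 − 58 = 126; q' = -905 + 6.5·184 = 291.
ΔCS = ½(83 + 291)(152 − 126) = 4862; ΔPS = ½(83 + 291)(184 − 152) = 5984.
Government spending = 58 × 291 = 16878.
Net change = 4862 + 5984 − 16878 = -6032. The loss equals the DWL triangle ½·58·208.

Net change in total surplus = -6032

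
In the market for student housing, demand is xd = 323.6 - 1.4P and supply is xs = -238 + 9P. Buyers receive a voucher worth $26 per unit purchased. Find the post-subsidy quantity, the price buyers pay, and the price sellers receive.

Pre-subsidy: 323.6 - 1.4P = -238 + 9P gives P* = 54, x* = 248.
With the rebate, buyers effectively pay Pb = Ps − 26, where Ps is the price sellers receive.
Demand in terms of Ps becomes xd = 323.6 − 1.4(Ps − 26) = 360 - 1.4Ps. Setting this equal to supply: 360 - 1.4Ps = -238 + 9Ps, so Ps = 57.5.
Buyers pay Pb = 57.5 − 26 = 31.5; x' = -238 + 9·57.5 = 279.5.

x' = 279.5; buyers pay $31.5; sellers receive $57.5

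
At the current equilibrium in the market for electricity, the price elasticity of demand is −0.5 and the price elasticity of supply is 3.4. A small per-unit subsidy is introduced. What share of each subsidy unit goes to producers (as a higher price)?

Producer share = 5/39

For a small subsidy around the equilibrium, the benefit split depends on the relative slopes, which at a point are proportional to the elasticities.
Buyer share = εs/(εs + |εd|) = 3.4/(3.4 + 0.5) = 34/39; seller share = |εd|/(εs + |εd|) = 5/39.
So producers capture 5/39 of the subsidy.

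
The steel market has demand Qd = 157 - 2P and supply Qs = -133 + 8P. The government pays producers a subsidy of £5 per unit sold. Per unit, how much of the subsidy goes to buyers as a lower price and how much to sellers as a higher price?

Buyers gain £4 per unit; sellers gain £1 per unit

Pre-subsidy: 157 - 2P = -133 + 8P gives P* = 29, Q* = 99.
With the subsidy, sellers receive Ps = Pb + 5 for each unit, where Pb is the price buyers pay.
Supply in terms of Pb becomes Qs = -133 + 8(Pb + 5) = -93 + 8Pb. Setting this equal to demand: 157 - 2Pb = -93 + 8Pb, so Pb = 25.
Sellers receive Ps = 25 + 5 = 30; Q' = 157 − 2·25 = 107.
Buyers' price falls by P* − Pb = 29 − 25 = 4; sellers' price rises by Ps − P* = 30 − 29 = 1.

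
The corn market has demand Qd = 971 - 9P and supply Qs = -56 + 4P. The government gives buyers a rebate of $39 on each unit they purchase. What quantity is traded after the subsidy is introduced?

Pre-subsidy: 971 - 9P = -56 + 4P gives P* = 79, Q* = 260.
With the rebate, buyers effectively pay Pb = Ps − 39, where Ps is the price sellers receive.
Demand in terms of Ps becomes Qd = 971 − 9(Ps − 39) = 1322 - 9Ps. Setting this equal to supply: 1322 - 9Ps = -56 + 4Ps, so Ps = 106.
Buyers pay Pb = 106 − 39 = 67; Q' = -56 + 4·106 = 368.

Q' = 368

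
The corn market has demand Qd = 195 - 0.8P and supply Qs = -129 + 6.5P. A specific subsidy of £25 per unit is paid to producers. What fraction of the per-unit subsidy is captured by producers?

Producer share = 8/73

Pre-subsidy: 195 - 0.8P = -129 + 6.5P gives P* = 3240/73, Q* = 11643/73.
With the subsidy, sellers receive Ps = Pb + 25 for each unit, where Pb is the price buyers pay.
Supply in terms of Pb becomes Qs = -129 + 6.5(Pb + 25) = 33.5 + 6.5Pb. Setting this equal to demand: 195 - 0.8Pb = 33.5 + 6.5Pb, so Pb = 1615/73.
Sellers receive Ps = 1615/73 + 25 = 3440/73; Q' = 195 − 0.8·(1615/73) = 12943/73.
Buyers' price falls by P* − Pb = 3240/73 − 1615/73 = 1625/73; sellers' price rises by Ps − P* = 3440/73 − 3240/73 = 200/73.
So producers capture (200/73)/25 = 8/73 of each unit of subsidy.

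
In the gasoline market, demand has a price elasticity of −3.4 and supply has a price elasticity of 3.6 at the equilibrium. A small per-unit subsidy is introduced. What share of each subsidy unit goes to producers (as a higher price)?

For a small subsidy around the equilibrium, the benefit split depends on the relative slopes, which at a point are proportional to the elasticities.
Buyer share = εs/(εs + |εd|) = 3.6/(3.6 + 3.4) = 18/35; seller share = |εd|/(εs + |εd|) = 17/35.
So producers capture 17/35 of the subsidy.

Producer share = 17/35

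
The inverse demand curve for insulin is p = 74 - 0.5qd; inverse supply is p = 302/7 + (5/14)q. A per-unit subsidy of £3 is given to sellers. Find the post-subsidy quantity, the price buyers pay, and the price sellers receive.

Pre-subsidy: 74 - 0.5q = 302/7 + (5/14)q gives q* = 36 and p* = 56.
With the subsidy, sellers receive ps = pb + 3 for each unit, where pb is the price buyers pay.
On the curves, pb = 74 - 0.5q and ps = 302/7 + (5/14)q; the wedge ps − pb = 3 gives 302/7 + (5/14)q − (74 - 0.5q) = 3, so q' = 39.5.
Then pb = 74 − 0.5·39.5 = 54.25 and ps = 302/7 + (5/14)·39.5 = 57.25.

q' = 39.5; buyers pay £54.25; sellers receive £57.25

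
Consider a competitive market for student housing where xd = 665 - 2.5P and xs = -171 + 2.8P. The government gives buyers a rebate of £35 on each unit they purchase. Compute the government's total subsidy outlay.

Pre-subsidy: 665 - 2.5P = -171 + 2.8P gives P* = 8360/53, x* = 14345/53.
With the rebate, buyers effectively pay Pb = Ps − 35, where Ps is the price sellers receive.
Demand in terms of Ps becomes xd = 665 − 2.5(Ps − 35) = 752.5 - 2.5Ps. Setting this equal to supply: 752.5 - 2.5Ps = -171 + 2.8Ps, so Ps = 9235/53.
Buyers pay Pb = 9235/53 − 35 = 7380/53; x' = -171 + 2.8·(9235/53) = 16795/53.
Government outlay = subsidy × quantity = 35 × 16795/53 = 587825/53.

Government cost = 587825/53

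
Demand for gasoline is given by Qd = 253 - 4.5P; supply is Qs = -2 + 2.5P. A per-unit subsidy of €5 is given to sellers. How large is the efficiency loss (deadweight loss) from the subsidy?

Deadweight loss = 1125/56

Pre-subsidy: 253 - 4.5P = -2 + 2.5P gives P* = 255/7, Q* = 1247/14.
With the subsidy, sellers receive Ps = Pb + 5 for each unit, where Pb is the price buyers pay.
Supply in terms of Pb becomes Qs = -2 + 2.5(Pb + 5) = 10.5 + 2.5Pb. Setting this equal to demand: 253 - 4.5Pb = 10.5 + 2.5Pb, so Pb = 485/14.
Sellers receive Ps = 485/14 + 5 = 555/14; Q' = 253 − 4.5·(485/14) = 2719/28.
The subsidy expands output by 2719/28 − 1247/14 = 225/28 past the efficient level; on those units the gap between marginal cost and willingness to pay runs from 0 up to 5.
DWL = ½ × 5 × 225/28 = 1125/56.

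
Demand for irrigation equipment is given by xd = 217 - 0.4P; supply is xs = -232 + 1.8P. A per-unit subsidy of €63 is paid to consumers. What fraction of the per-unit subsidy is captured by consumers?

Pre-subsidy: 217 - 0.4P = -232 + 1.8P gives P* = 2245/11, x* = 1489/11.
With the rebate, buyers effectively pay Pb = Ps − 63, where Ps is the price sellers receive.
Demand in terms of Ps becomes xd = 217 − 0.4(Ps − 63) = 242.2 - 0.4Ps. Setting this equal to supply: 242.2 - 0.4Ps = -232 + 1.8Ps, so Ps = 2371/11.
Buyers pay Pb = 2371/11 − 63 = 1678/11; x' = -232 + 1.8·(2371/11) = 8579/55.
Buyers' price falls by P* − Pb = 2245/11 − 1678/11 = 567/11; sellers' price rises by Ps − P* = 2371/11 − 2245/11 = 126/11.
So consumers capture (567/11)/63 = 9/11 of each unit of subsidy.

Consumer share = 9/11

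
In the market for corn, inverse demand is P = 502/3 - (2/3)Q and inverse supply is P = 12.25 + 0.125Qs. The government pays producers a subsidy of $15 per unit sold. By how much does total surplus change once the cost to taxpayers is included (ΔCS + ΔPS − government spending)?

Pre-subsidy: 502/3 - (2/3)Q = 12.25 + 0.125Q gives Q* = 3722/19 and P* = 698/19.
With the subsidy, sellers receive Ps = Pb + 15 for each unit, where Pb is the price buyers pay.
On the curves, Pb = 502/3 - (2/3)Q and Ps = 12.25 + 0.125Q; the wedge Ps − Pb = 15 gives 12.25 + 0.125Q − (502/3 - (2/3)Q) = 15, so Q' = 4082/19.
Then Pb = 502/3 − (2/3)·(4082/19) = 458/19 and Ps = 12.25 + 0.125·(4082/19) = 743/19.
ΔCS = ½(3722/19 + 4082/19)(698/19 − 458/19) = 936480/361; ΔPS = ½(3722/19 + 4082/19)(743/19 − 698/19) = 175590/361.
Government spending = 15 × 4082/19 = 61230/19.
Net change = 936480/361 + 175590/361 − 61230/19 = -2700/19. The loss equals the DWL triangle ½·15·360/19.

Net change in total surplus = -2700/19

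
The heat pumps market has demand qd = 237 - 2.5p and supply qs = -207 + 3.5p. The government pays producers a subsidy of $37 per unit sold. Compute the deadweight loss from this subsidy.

Deadweight loss = 47915/48

Pre-subsidy: 237 - 2.5p = -207 + 3.5p gives p* = 74, q* = 52.
With the subsidy, sellers receive ps = pb + 37 for each unit, where pb is the price buyers pay.
Supply in terms of pb becomes qs = -207 + 3.5(pb + 37) = -77.5 + 3.5pb. Setting this equal to demand: 237 - 2.5pb = -77.5 + 3.5pb, so pb = 629/12.
Sellers receive ps = 629/12 + 37 = 1073/12; q' = 237 − 2.5·(629/12) = 2543/24.
The subsidy expands output by 2543/24 − 52 = 1295/24 past the efficient level; on those units the gap between marginal cost and willingness to pay runs from 0 up to 37.
DWL = ½ × 37 × 1295/24 = 47915/48.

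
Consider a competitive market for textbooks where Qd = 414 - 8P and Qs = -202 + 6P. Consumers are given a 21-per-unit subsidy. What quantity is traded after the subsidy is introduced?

Q' = 134

Pre-subsidy: 414 - 8P = -202 + 6P gives P* = 44, Q* = 62.
With the rebate, buyers effectively pay Pb = Ps − 21, where Ps is the price sellers receive.
Demand in terms of Ps becomes Qd = 414 − 8(Ps − 21) = 582 - 8Ps. Setting this equal to supply: 582 - 8Ps = -202 + 6Ps, so Ps = 56.
Buyers pay Pb = 56 − 21 = 35; Q' = -202 + 6·56 = 134.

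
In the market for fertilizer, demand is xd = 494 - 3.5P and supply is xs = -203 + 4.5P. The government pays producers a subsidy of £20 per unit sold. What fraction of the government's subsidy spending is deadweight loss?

Pre-subsidy: 494 - 3.5P = -203 + 4.5P gives P* = 87.125, x* = 189.0625.
With the subsidy, sellers receive Ps = Pb + 20 for each unit, where Pb is the price buyers pay.
Supply in terms of Pb becomes xs = -203 + 4.5(Pb + 20) = -113 + 4.5Pb. Setting this equal to demand: 494 - 3.5Pb = -113 + 4.5Pb, so Pb = 75.875.
Sellers receive Ps = 75.875 + 20 = 95.875; x' = 494 − 3.5·75.875 = 228.4375.
ΔCS = ½(189.0625 + 228.4375)(87.125 − 75.875) = 2348.4375; ΔPS = ½(189.0625 + 228.4375)(95.875 − 87.125) = 1826.5625.
Government spending = 20 × 228.4375 = 4568.75.
DWL = ½ × 20 × (228.4375 − 189.0625) = 393.75; fraction = 393.75 / 4568.75 = 63/731.

DWL / government spending = 63/731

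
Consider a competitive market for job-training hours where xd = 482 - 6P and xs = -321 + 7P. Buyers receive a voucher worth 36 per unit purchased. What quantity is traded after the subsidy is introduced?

x' = 2960/13

Pre-subsidy: 482 - 6P = -321 + 7P gives P* = 803/13, x* = 1448/13.
With the rebate, buyers effectively pay Pb = Ps − 36, where Ps is the price sellers receive.
Demand in terms of Ps becomes xd = 482 − 6(Ps − 36) = 698 - 6Ps. Setting this equal to supply: 698 - 6Ps = -321 + 7Ps, so Ps = 1019/13.
Buyers pay Pb = 1019/13 − 36 = 551/13; x' = -321 + 7·(1019/13) = 2960/13.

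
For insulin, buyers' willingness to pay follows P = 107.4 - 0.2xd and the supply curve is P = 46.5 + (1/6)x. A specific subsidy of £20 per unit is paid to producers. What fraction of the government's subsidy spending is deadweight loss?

DWL / government spending = 100/809

Pre-subsidy: 107.4 - 0.2x = 46.5 + (1/6)x gives x* = 1827/11 and P* = 816/11.
With the subsidy, sellers receive Ps = Pb + 20 for each unit, where Pb is the price buyers pay.
On the curves, Pb = 107.4 - 0.2x and Ps = 46.5 + (1/6)x; the wedge Ps − Pb = 20 gives 46.5 + (1/6)x − (107.4 - 0.2x) = 20, so x' = 2427/11.
Then Pb = 107.4 − 0.2·(2427/11) = 696/11 and Ps = 46.5 + (1/6)·(2427/11) = 916/11.
ΔCS = ½(1827/11 + 2427/11)(816/11 − 696/11) = 255240/121; ΔPS = ½(1827/11 + 2427/11)(916/11 − 816/11) = 212700/121.
Government spending = 20 × 2427/11 = 48540/11.
DWL = ½ × 20 × (2427/11 − 1827/11) = 6000/11; fraction = (6000/11) / (48540/11) = 100/809.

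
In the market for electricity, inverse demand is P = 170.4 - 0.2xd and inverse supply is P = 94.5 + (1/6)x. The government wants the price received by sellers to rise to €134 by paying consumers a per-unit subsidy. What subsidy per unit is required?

Required subsidy s = €11 per unit

At a seller price of 134, quantity supplied is -567 + 6·134 = 237.
Buyers absorb 237 only when they pay Pb = 170.4 − 0.2·237 = 123.
s = Ps − Pb = 134 − 123 = 11.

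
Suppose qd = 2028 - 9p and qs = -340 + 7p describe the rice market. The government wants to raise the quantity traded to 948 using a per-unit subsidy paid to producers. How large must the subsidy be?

At q = 948, invert demand for the buyer price: pb = (2028 − 948)/9 = 120; invert supply for the seller price: ps = (948 − (-340))/7 = 184.
The subsidy must fill the gap: s = ps − pb = 184 − 120 = 64.

Required subsidy s = 64 per unit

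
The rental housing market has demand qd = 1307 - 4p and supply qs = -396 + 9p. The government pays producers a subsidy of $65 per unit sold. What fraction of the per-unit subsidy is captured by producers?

Pre-subsidy: 1307 - 4p = -396 + 9p gives p* = 131, q* = 783.
With the subsidy, sellers receive ps = pb + 65 for each unit, where pb is the price buyers pay.
Supply in terms of pb becomes qs = -396 + 9(pb + 65) = 189 + 9pb. Setting this equal to demand: 1307 - 4pb = 189 + 9pb, so pb = 86.
Sellers receive ps = 86 + 65 = 151; q' = 1307 − 4·86 = 963.
Buyers' price falls by p* − pb = 131 − 86 = 45; sellers' price rises by ps − p* = 151 − 131 = 20.
So producers capture 20/65 = 4/13 of each unit of subsidy.

Producer share = 4/13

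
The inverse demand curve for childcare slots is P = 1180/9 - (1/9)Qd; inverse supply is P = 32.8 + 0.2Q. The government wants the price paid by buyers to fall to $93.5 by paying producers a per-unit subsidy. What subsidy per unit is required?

At a buyer price of 93.5, quantity demanded is 1180 − 9·93.5 = 338.5.
Sellers supply 338.5 only when they receive Ps = 32.8 + 0.2·338.5 = 100.5.
s = Ps − Pb = 100.5 − 93.5 = 7.

Required subsidy s = $7 per unit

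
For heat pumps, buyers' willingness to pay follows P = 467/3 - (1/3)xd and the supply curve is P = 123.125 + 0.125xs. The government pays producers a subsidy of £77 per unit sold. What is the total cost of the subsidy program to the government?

Pre-subsidy: 467/3 - (1/3)x = 123.125 + 0.125x gives x* = 71 and P* = 132.
With the subsidy, sellers receive Ps = Pb + 77 for each unit, where Pb is the price buyers pay.
On the curves, Pb = 467/3 - (1/3)x and Ps = 123.125 + 0.125x; the wedge Ps − Pb = 77 gives 123.125 + 0.125x − (467/3 - (1/3)x) = 77, so x' = 239.
Then Pb = 467/3 − (1/3)·239 = 76 and Ps = 123.125 + 0.125·239 = 153.
Government outlay = subsidy × quantity = 77 × 239 = 18403.

Government cost = £18403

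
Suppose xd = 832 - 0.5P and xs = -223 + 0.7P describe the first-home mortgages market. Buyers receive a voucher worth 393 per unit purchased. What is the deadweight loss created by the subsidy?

Pre-subsidy: 832 - 0.5P = -223 + 0.7P gives P* = 5275/6, x* = 4709/12.
With the rebate, buyers effectively pay Pb = Ps − 393, where Ps is the price sellers receive.
Demand in terms of Ps becomes xd = 832 − 0.5(Ps − 393) = 1028.5 - 0.5Ps. Setting this equal to supply: 1028.5 - 0.5Ps = -223 + 0.7Ps, so Ps = 12515/12.
Buyers pay Pb = 12515/12 − 393 = 7799/12; x' = -223 + 0.7·(12515/12) = 12169/24.
The subsidy expands output by 12169/24 − 4709/12 = 114.625 past the efficient level; on those units the gap between marginal cost and willingness to pay runs from 0 up to 393.
DWL = ½ × 393 × 114.625 = 22523.8125.

Deadweight loss = 22523.8125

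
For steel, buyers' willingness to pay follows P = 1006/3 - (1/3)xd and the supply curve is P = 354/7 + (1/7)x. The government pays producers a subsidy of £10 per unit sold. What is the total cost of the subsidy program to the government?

Pre-subsidy: 1006/3 - (1/3)x = 354/7 + (1/7)x gives x* = 598 and P* = 136.
With the subsidy, sellers receive Ps = Pb + 10 for each unit, where Pb is the price buyers pay.
On the curves, Pb = 1006/3 - (1/3)x and Ps = 354/7 + (1/7)x; the wedge Ps − Pb = 10 gives 354/7 + (1/7)x − (1006/3 - (1/3)x) = 10, so x' = 619.
Then Pb = 1006/3 − (1/3)·619 = 129 and Ps = 354/7 + (1/7)·619 = 139.
Government outlay = subsidy × quantity = 10 × 619 = 6190.

Government cost = £6190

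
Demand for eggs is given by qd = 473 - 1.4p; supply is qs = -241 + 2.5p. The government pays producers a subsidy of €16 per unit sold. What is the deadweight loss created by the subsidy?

Pre-subsidy: 473 - 1.4p = -241 + 2.5p gives p* = 2380/13, q* = 2817/13.
With the subsidy, sellers receive ps = pb + 16 for each unit, where pb is the price buyers pay.
Supply in terms of pb becomes qs = -241 + 2.5(pb + 16) = -201 + 2.5pb. Setting this equal to demand: 473 - 1.4pb = -201 + 2.5pb, so pb = 6740/39.
Sellers receive ps = 6740/39 + 16 = 7364/39; q' = 473 − 1.4·(6740/39) = 9011/39.
The subsidy expands output by 9011/39 − 2817/13 = 560/39 past the efficient level; on those units the gap between marginal cost and willingness to pay runs from 0 up to 16.
DWL = ½ × 16 × 560/39 = 4480/39.

Deadweight loss = 4480/39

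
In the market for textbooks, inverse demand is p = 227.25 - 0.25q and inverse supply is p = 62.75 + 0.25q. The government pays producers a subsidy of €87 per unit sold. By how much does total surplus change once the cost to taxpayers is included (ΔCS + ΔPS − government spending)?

Net change in total surplus = -€7569

Pre-subsidy: 227.25 - 0.25q = 62.75 + 0.25q gives q* = 329 and p* = 145.
With the subsidy, sellers receive ps = pb + 87 for each unit, where pb is the price buyers pay.
On the curves, pb = 227.25 - 0.25q and ps = 62.75 + 0.25q; the wedge ps − pb = 87 gives 62.75 + 0.25q − (227.25 - 0.25q) = 87, so q' = 503.
Then pb = 227.25 − 0.25·503 = 101.5 and ps = 62.75 + 0.25·503 = 188.5.
ΔCS = ½(329 + 503)(145 − 101.5) = 18096; ΔPS = ½(329 + 503)(188.5 − 145) = 18096.
Government spending = 87 × 503 = 43761.
Net change = 18096 + 18096 − 43761 = -7569. The loss equals the DWL triangle ½·87·174.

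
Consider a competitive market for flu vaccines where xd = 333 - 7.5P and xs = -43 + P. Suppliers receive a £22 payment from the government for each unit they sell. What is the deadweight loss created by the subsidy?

Pre-subsidy: 333 - 7.5P = -43 + P gives P* = 752/17, x* = 21/17.
With the subsidy, sellers receive Ps = Pb + 22 for each unit, where Pb is the price buyers pay.
Supply in terms of Pb becomes xs = -43 + 1(Pb + 22) = -21 + Pb. Setting this equal to demand: 333 - 7.5Pb = -21 + Pb, so Pb = 708/17.
Sellers receive Ps = 708/17 + 22 = 1082/17; x' = 333 − 7.5·(708/17) = 351/17.
The subsidy expands output by 351/17 − 21/17 = 330/17 past the efficient level; on those units the gap between marginal cost and willingness to pay runs from 0 up to 22.
DWL = ½ × 22 × 330/17 = 3630/17.

Deadweight loss = 3630/17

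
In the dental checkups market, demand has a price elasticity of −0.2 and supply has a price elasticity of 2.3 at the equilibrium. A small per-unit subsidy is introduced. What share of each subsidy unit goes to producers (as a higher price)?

For a small subsidy around the equilibrium, the benefit split depends on the relative slopes, which at a point are proportional to the elasticities.
Buyer share = εs/(εs + |εd|) = 2.3/(2.3 + 0.2) = 0.92; seller share = |εd|/(εs + |εd|) = 0.08.
So producers capture 0.08 of the subsidy.

Producer share = 0.08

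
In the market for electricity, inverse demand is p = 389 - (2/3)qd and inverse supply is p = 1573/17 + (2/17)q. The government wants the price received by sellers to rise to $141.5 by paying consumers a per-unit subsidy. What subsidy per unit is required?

At a seller price of 141.5, quantity supplied is -786.5 + 8.5·141.5 = 416.25.
Buyers absorb 416.25 only when they pay pb = 389 − (2/3)·416.25 = 111.5.
s = ps − pb = 141.5 − 111.5 = 30.

Required subsidy s = $30 per unit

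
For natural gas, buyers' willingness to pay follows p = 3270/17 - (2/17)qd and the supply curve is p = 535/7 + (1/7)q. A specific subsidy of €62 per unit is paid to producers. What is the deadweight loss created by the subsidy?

Deadweight loss = €7378

Pre-subsidy: 3270/17 - (2/17)q = 535/7 + (1/7)q gives q* = 445 and p* = 140.
With the subsidy, sellers receive ps = pb + 62 for each unit, where pb is the price buyers pay.
On the curves, pb = 3270/17 - (2/17)q and ps = 535/7 + (1/7)q; the wedge ps − pb = 62 gives 535/7 + (1/7)q − (3270/17 - (2/17)q) = 62, so q' = 683.
Then pb = 3270/17 − (2/17)·683 = 112 and ps = 535/7 + (1/7)·683 = 174.
The subsidy expands output by 683 − 445 = 238 past the efficient level; on those units the gap between marginal cost and willingness to pay runs from 0 up to 62.
DWL = ½ × 62 × 238 = 7378.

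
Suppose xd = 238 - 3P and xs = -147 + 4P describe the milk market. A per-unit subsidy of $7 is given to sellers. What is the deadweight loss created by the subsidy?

Pre-subsidy: 238 - 3P = -147 + 4P gives P* = 55, x* = 73.
With the subsidy, sellers receive Ps = Pb + 7 for each unit, where Pb is the price buyers pay.
Supply in terms of Pb becomes xs = -147 + 4(Pb + 7) = -119 + 4Pb. Setting this equal to demand: 238 - 3Pb = -119 + 4Pb, so Pb = 51.
Sellers receive Ps = 51 + 7 = 58; x' = 238 − 3·51 = 85.
The subsidy expands output by 85 − 73 = 12 past the efficient level; on those units the gap between marginal cost and willingness to pay runs from 0 up to 7.
DWL = ½ × 7 × 12 = 42.

Deadweight loss = $42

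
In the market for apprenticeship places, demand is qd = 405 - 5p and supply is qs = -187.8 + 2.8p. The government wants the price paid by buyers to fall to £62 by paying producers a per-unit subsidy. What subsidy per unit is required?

Required subsidy s = £39 per unit

At a buyer price of 62, quantity demanded is 405 − 5·62 = 95.
Sellers supply 95 only when they receive ps with -187.8 + 2.8·ps = 95, i.e. ps = 101.
s = ps − pb = 101 − 62 = 39.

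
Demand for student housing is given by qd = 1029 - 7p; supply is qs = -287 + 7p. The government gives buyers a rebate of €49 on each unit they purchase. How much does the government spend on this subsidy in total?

Government cost = €26582.5

Pre-subsidy: 1029 - 7p = -287 + 7p gives p* = 94, q* = 371.
With the rebate, buyers effectively pay pb = ps − 49, where ps is the price sellers receive.
Demand in terms of ps becomes qd = 1029 − 7(ps − 49) = 1372 - 7ps. Setting this equal to supply: 1372 - 7ps = -287 + 7ps, so ps = 118.5.
Buyers pay pb = 118.5 − 49 = 69.5; q' = -287 + 7·118.5 = 542.5.
Government outlay = subsidy × quantity = 49 × 542.5 = 26582.5.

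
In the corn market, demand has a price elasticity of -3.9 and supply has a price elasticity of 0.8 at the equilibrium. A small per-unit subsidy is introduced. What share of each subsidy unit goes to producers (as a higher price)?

For a small subsidy around the equilibrium, the benefit split depends on the relative slopes, which at a point are proportional to the elasticities.
Buyer share = εs/(εs + |εd|) = 0.8/(0.8 + 3.9) = 8/47; seller share = |εd|/(εs + |εd|) = 39/47.
So producers capture 39/47 of the subsidy.

Producer share = 39/47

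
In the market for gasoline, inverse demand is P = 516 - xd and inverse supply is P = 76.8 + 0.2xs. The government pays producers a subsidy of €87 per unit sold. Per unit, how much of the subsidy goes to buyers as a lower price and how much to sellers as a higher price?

Pre-subsidy: 516 - x = 76.8 + 0.2x gives x* = 366 and P* = 150.
With the subsidy, sellers receive Ps = Pb + 87 for each unit, where Pb is the price buyers pay.
On the curves, Pb = 516 - x and Ps = 76.8 + 0.2x; the wedge Ps − Pb = 87 gives 76.8 + 0.2x − (516 - x) = 87, so x' = 438.5.
Then Pb = 516 − 1·438.5 = 77.5 and Ps = 76.8 + 0.2·438.5 = 164.5.
Buyers' price falls by P* − Pb = 150 − 77.5 = 72.5; sellers' price rises by Ps − P* = 164.5 − 150 = 14.5.

Buyers gain €72.5 per unit; sellers gain €14.5 per unit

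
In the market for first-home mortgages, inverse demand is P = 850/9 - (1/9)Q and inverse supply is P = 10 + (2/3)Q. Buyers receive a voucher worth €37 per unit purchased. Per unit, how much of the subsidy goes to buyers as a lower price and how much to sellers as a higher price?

Pre-subsidy: 850/9 - (1/9)Q = 10 + (2/3)Q gives Q* = 760/7 and P* = 1730/21.
With the rebate, buyers effectively pay Pb = Ps − 37, where Ps is the price sellers receive.
On the curves, Pb = 850/9 - (1/9)Q and Ps = 10 + (2/3)Q; the wedge Ps − Pb = 37 gives 10 + (2/3)Q − (850/9 - (1/9)Q) = 37, so Q' = 1093/7.
Then Pb = 850/9 − (1/9)·(1093/7) = 1619/21 and Ps = 10 + (2/3)·(1093/7) = 2396/21.
Buyers' price falls by P* − Pb = 1730/21 − 1619/21 = 37/7; sellers' price rises by Ps − P* = 2396/21 − 1730/21 = 222/7.

Buyers gain 37/7 per unit; sellers gain 222/7 per unit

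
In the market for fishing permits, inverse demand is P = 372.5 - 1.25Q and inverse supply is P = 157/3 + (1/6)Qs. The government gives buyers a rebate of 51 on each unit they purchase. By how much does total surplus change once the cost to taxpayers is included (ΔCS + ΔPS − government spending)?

Pre-subsidy: 372.5 - 1.25Q = 157/3 + (1/6)Q gives Q* = 226 and P* = 90.
With the rebate, buyers effectively pay Pb = Ps − 51, where Ps is the price sellers receive.
On the curves, Pb = 372.5 - 1.25Q and Ps = 157/3 + (1/6)Q; the wedge Ps − Pb = 51 gives 157/3 + (1/6)Q − (372.5 - 1.25Q) = 51, so Q' = 262.
Then Pb = 372.5 − 1.25·262 = 45 and Ps = 157/3 + (1/6)·262 = 96.
ΔCS = ½(226 + 262)(90 − 45) = 10980; ΔPS = ½(226 + 262)(96 − 90) = 1464.
Government spending = 51 × 262 = 13362.
Net change = 10980 + 1464 − 13362 = -918. The loss equals the DWL triangle ½·51·36.

Net change in total surplus = -918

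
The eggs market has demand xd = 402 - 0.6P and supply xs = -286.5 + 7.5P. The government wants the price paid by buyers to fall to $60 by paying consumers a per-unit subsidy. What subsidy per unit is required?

Required subsidy s = $27 per unit

At a buyer price of 60, quantity demanded is 402 − 0.6·60 = 366.
Sellers supply 366 only when they receive Ps with -286.5 + 7.5·Ps = 366, i.e. Ps = 87.
s = Ps − Pb = 87 − 60 = 27.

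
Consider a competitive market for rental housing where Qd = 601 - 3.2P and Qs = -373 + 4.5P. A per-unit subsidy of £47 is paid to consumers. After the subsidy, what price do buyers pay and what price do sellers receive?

Pre-subsidy: 601 - 3.2P = -373 + 4.5P gives P* = 9740/77, Q* = 15109/77.
With the rebate, buyers effectively pay Pb = Ps − 47, where Ps is the price sellers receive.
Demand in terms of Ps becomes Qd = 601 − 3.2(Ps − 47) = 751.4 - 3.2Ps. Setting this equal to supply: 751.4 - 3.2Ps = -373 + 4.5Ps, so Ps = 11244/77.
Buyers pay Pb = 11244/77 − 47 = 7625/77; Q' = -373 + 4.5·(11244/77) = 21877/77.

Buyers pay 7625/77; sellers receive 11244/77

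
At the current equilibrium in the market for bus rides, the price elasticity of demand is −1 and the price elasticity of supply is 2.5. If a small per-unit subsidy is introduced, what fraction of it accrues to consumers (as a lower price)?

For a small subsidy around the equilibrium, the benefit split depends on the relative slopes, which at a point are proportional to the elasticities.
Buyer share = εs/(εs + |εd|) = 2.5/(2.5 + 1) = 5/7; seller share = |εd|/(εs + |εd|) = 2/7.

Consumer share = 5/7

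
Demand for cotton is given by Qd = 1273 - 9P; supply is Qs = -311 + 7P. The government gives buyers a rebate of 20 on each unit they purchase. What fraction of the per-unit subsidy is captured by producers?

Pre-subsidy: 1273 - 9P = -311 + 7P gives P* = 99, Q* = 382.
With the rebate, buyers effectively pay Pb = Ps − 20, where Ps is the price sellers receive.
Demand in terms of Ps becomes Qd = 1273 − 9(Ps − 20) = 1453 - 9Ps. Setting this equal to supply: 1453 - 9Ps = -311 + 7Ps, so Ps = 110.25.
Buyers pay Pb = 110.25 − 20 = 90.25; Q' = -311 + 7·110.25 = 460.75.
Buyers' price falls by P* − Pb = 99 − 90.25 = 8.75; sellers' price rises by Ps − P* = 110.25 − 99 = 11.25.
So producers capture 11.25/20 = 0.5625 of each unit of subsidy.

Producer share = 0.5625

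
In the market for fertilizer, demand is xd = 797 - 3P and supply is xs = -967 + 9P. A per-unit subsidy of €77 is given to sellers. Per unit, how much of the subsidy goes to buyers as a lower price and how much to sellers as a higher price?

Buyers gain €57.75 per unit; sellers gain €19.25 per unit

Pre-subsidy: 797 - 3P = -967 + 9P gives P* = 147, x* = 356.
With the subsidy, sellers receive Ps = Pb + 77 for each unit, where Pb is the price buyers pay.
Supply in terms of Pb becomes xs = -967 + 9(Pb + 77) = -274 + 9Pb. Setting this equal to demand: 797 - 3Pb = -274 + 9Pb, so Pb = 89.25.
Sellers receive Ps = 89.25 + 77 = 166.25; x' = 797 − 3·89.25 = 529.25.
Buyers' price falls by P* − Pb = 147 − 89.25 = 57.75; sellers' price rises by Ps − P* = 166.25 − 147 = 19.25.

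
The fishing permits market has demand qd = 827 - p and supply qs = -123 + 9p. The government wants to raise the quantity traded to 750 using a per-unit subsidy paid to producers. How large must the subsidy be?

At q = 750, invert demand for the buyer price: pb = (827 − 750)/1 = 77; invert supply for the seller price: ps = (750 − (-123))/9 = 97.
The subsidy must fill the gap: s = ps − pb = 97 − 77 = 20.

Required subsidy s = 20 per unit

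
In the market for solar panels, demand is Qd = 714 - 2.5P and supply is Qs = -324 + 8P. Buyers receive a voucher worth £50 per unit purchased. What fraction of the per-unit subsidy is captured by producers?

Pre-subsidy: 714 - 2.5P = -324 + 8P gives P* = 692/7, Q* = 3268/7.
With the rebate, buyers effectively pay Pb = Ps − 50, where Ps is the price sellers receive.
Demand in terms of Ps becomes Qd = 714 − 2.5(Ps − 50) = 839 - 2.5Ps. Setting this equal to supply: 839 - 2.5Ps = -324 + 8Ps, so Ps = 2326/21.
Buyers pay Pb = 2326/21 − 50 = 1276/21; Q' = -324 + 8·(2326/21) = 11804/21.
Buyers' price falls by P* − Pb = 692/7 − 1276/21 = 800/21; sellers' price rises by Ps − P* = 2326/21 − 692/7 = 250/21.
So producers capture (250/21)/50 = 5/21 of each unit of subsidy.

Producer share = 5/21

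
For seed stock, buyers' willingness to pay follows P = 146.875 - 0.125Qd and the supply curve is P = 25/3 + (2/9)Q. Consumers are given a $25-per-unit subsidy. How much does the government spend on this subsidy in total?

Pre-subsidy: 146.875 - 0.125Q = 25/3 + (2/9)Q gives Q* = 399 and P* = 97.
With the rebate, buyers effectively pay Pb = Ps − 25, where Ps is the price sellers receive.
On the curves, Pb = 146.875 - 0.125Q and Ps = 25/3 + (2/9)Q; the wedge Ps − Pb = 25 gives 25/3 + (2/9)Q − (146.875 - 0.125Q) = 25, so Q' = 471.
Then Pb = 146.875 − 0.125·471 = 88 and Ps = 25/3 + (2/9)·471 = 113.
Government outlay = subsidy × quantity = 25 × 471 = 11775.

Government cost = $11775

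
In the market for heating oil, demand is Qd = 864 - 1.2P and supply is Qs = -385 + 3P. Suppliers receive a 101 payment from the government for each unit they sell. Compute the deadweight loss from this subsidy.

Pre-subsidy: 864 - 1.2P = -385 + 3P gives P* = 6245/21, Q* = 3550/7.
With the subsidy, sellers receive Ps = Pb + 101 for each unit, where Pb is the price buyers pay.
Supply in terms of Pb becomes Qs = -385 + 3(Pb + 101) = -82 + 3Pb. Setting this equal to demand: 864 - 1.2Pb = -82 + 3Pb, so Pb = 4730/21.
Sellers receive Ps = 4730/21 + 101 = 6851/21; Q' = 864 − 1.2·(4730/21) = 4156/7.
The subsidy expands output by 4156/7 − 3550/7 = 606/7 past the efficient level; on those units the gap between marginal cost and willingness to pay runs from 0 up to 101.
DWL = ½ × 101 × 606/7 = 30603/7.

Deadweight loss = 30603/7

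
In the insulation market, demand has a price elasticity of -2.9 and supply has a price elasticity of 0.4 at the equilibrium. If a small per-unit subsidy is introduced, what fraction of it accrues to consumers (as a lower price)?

For a small subsidy around the equilibrium, the benefit split depends on the relative slopes, which at a point are proportional to the elasticities.
Buyer share = εs/(εs + |εd|) = 0.4/(0.4 + 2.9) = 4/33; seller share = |εd|/(εs + |εd|) = 29/33.

Consumer share = 4/33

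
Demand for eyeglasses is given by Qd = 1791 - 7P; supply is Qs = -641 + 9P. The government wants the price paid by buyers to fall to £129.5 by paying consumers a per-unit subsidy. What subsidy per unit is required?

Required subsidy s = £40 per unit

At a buyer price of 129.5, quantity demanded is 1791 − 7·129.5 = 884.5.
Sellers supply 884.5 only when they receive Ps with -641 + 9·Ps = 884.5, i.e. Ps = 169.5.
s = Ps − Pb = 169.5 − 129.5 = 40.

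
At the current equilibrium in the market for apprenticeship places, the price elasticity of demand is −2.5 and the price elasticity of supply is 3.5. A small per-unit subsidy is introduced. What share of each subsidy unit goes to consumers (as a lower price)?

For a small subsidy around the equilibrium, the benefit split depends on the relative slopes, which at a point are proportional to the elasticities.
Buyer share = εs/(εs + |εd|) = 3.5/(3.5 + 2.5) = 7/12; seller share = |εd|/(εs + |εd|) = 5/12.

Consumer share = 7/12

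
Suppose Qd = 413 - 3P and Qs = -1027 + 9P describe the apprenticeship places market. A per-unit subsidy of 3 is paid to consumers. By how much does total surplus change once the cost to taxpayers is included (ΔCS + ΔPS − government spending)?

Pre-subsidy: 413 - 3P = -1027 + 9P gives P* = 120, Q* = 53.
With the rebate, buyers effectively pay Pb = Ps − 3, where Ps is the price sellers receive.
Demand in terms of Ps becomes Qd = 413 − 3(Ps − 3) = 422 - 3Ps. Setting this equal to supply: 422 - 3Ps = -1027 + 9Ps, so Ps = 120.75.
Buyers pay Pb = 120.75 − 3 = 117.75; Q' = -1027 + 9·120.75 = 59.75.
ΔCS = ½(53 + 59.75)(120 − 117.75) = 126.84375; ΔPS = ½(53 + 59.75)(120.75 − 120) = 42.28125.
Government spending = 3 × 59.75 = 179.25.
Net change = 126.84375 + 42.28125 − 179.25 = -10.125. The loss equals the DWL triangle ½·3·6.75.

Net change in total surplus = -10.125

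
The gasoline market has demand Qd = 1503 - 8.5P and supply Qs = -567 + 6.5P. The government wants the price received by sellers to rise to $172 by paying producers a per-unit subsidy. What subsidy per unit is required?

At a seller price of 172, quantity supplied is -567 + 6.5·172 = 551.
Buyers absorb 551 only when they pay Pb with 1503 − 8.5·Pb = 551, i.e. Pb = 112.
s = Ps − Pb = 172 − 112 = 60.

Required subsidy s = $60 per unit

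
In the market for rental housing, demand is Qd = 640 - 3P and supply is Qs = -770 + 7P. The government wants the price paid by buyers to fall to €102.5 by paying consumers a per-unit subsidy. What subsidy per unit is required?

At a buyer price of 102.5, quantity demanded is 640 − 3·102.5 = 332.5.
Sellers supply 332.5 only when they receive Ps with -770 + 7·Ps = 332.5, i.e. Ps = 157.5.
s = Ps − Pb = 157.5 − 102.5 = 55.

Required subsidy s = €55 per unit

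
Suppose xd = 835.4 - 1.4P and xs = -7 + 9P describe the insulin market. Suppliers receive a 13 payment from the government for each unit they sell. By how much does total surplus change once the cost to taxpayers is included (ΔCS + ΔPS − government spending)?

Net change in total surplus = -102.375

Pre-subsidy: 835.4 - 1.4P = -7 + 9P gives P* = 81, x* = 722.
With the subsidy, sellers receive Ps = Pb + 13 for each unit, where Pb is the price buyers pay.
Supply in terms of Pb becomes xs = -7 + 9(Pb + 13) = 110 + 9Pb. Setting this equal to demand: 835.4 - 1.4Pb = 110 + 9Pb, so Pb = 69.75.
Sellers receive Ps = 69.75 + 13 = 82.75; x' = 835.4 − 1.4·69.75 = 737.75.
ΔCS = ½(722 + 737.75)(81 − 69.75) = 8211.09375; ΔPS = ½(722 + 737.75)(82.75 − 81) = 1277.28125.
Government spending = 13 × 737.75 = 9590.75.
Net change = 8211.09375 + 1277.28125 − 9590.75 = -102.375. The loss equals the DWL triangle ½·13·15.75.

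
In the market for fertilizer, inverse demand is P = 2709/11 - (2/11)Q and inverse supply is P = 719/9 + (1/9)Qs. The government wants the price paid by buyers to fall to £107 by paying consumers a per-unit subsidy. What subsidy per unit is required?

Required subsidy s = £58 per unit

At a buyer price of 107, quantity demanded is 1354.5 − 5.5·107 = 766.
Sellers supply 766 only when they receive Ps = 719/9 + (1/9)·766 = 165.
s = Ps − Pb = 165 − 107 = 58.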